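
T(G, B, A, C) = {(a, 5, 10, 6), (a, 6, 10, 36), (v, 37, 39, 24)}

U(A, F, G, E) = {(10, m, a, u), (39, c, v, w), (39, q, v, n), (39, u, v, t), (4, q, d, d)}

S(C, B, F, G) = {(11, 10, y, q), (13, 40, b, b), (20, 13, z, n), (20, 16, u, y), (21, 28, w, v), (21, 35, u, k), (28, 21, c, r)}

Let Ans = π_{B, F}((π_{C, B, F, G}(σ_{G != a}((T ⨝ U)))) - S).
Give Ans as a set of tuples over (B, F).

Joining T and U on G, A yields {(a, 5, 10, 6, m, u), (a, 6, 10, 36, m, u), (v, 37, 39, 24, c, w), (v, 37, 39, 24, q, n), (v, 37, 39, 24, u, t)}.
σ[G != a]: keep tuples satisfying G != a → {(v, 37, 39, 24, c, w), (v, 37, 39, 24, q, n), (v, 37, 39, 24, u, t)}
Keep only column(s) C, B, F, G: {(24, 37, c, v), (24, 37, q, v), (24, 37, u, v)}
Taking the difference: {(24, 37, c, v), (24, 37, q, v), (24, 37, u, v)}
Keep only column(s) B, F: {(37, c), (37, q), (37, u)}

{(37, c), (37, q), (37, u)}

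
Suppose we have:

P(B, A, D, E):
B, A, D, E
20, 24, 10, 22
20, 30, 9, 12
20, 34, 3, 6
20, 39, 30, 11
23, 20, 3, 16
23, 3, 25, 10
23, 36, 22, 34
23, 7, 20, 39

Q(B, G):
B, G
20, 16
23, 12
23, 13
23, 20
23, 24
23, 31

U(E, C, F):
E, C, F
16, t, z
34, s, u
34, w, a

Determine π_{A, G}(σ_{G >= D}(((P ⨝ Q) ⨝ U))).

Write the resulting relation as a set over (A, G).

{(20, 12), (20, 13), (20, 20), (20, 24), (20, 31), (36, 24), (36, 31)}

Natural join on B: {(20, 24, 10, 22, 16), (20, 30, 9, 12, 16), (20, 34, 3, 6, 16), (20, 39, 30, 11, 16), (23, 20, 3, 16, 12), (23, 20, 3, 16, 13), (23, 20, 3, 16, 20), (23, 20, 3, 16, 24), (23, 20, 3, 16, 31), (23, 3, 25, 10, 12), (23, 3, 25, 10, 13), (23, 3, 25, 10, 20), (23, 3, 25, 10, 24), (23, 3, 25, 10, 31), (23, 36, 22, 34, 12), (23, 36, 22, 34, 13), (23, 36, 22, 34, 20), (23, 36, 22, 34, 24), (23, 36, 22, 34, 31), (23, 7, 20, 39, 12), (23, 7, 20, 39, 13), (23, 7, 20, 39, 20), (23, 7, 20, 39, 24), (23, 7, 20, 39, 31)}
Natural join on E: {(23, 20, 3, 16, 12, t, z), (23, 20, 3, 16, 13, t, z), (23, 20, 3, 16, 20, t, z), (23, 20, 3, 16, 24, t, z), (23, 20, 3, 16, 31, t, z), (23, 36, 22, 34, 12, s, u), (23, 36, 22, 34, 12, w, a), (23, 36, 22, 34, 13, s, u), (23, 36, 22, 34, 13, w, a), (23, 36, 22, 34, 20, s, u), (23, 36, 22, 34, 20, w, a), (23, 36, 22, 34, 24, s, u), (23, 36, 22, 34, 24, w, a), (23, 36, 22, 34, 31, s, u), (23, 36, 22, 34, 31, w, a)}
σ[G >= D]: keep tuples satisfying G >= D → {(23, 20, 3, 16, 12, t, z), (23, 20, 3, 16, 13, t, z), (23, 20, 3, 16, 20, t, z), (23, 20, 3, 16, 24, t, z), (23, 20, 3, 16, 31, t, z), (23, 36, 22, 34, 24, s, u), (23, 36, 22, 34, 24, w, a), (23, 36, 22, 34, 31, s, u), (23, 36, 22, 34, 31, w, a)}
Keep only column(s) A, G (2 duplicate(s) eliminated): {(20, 12), (20, 13), (20, 20), (20, 24), (20, 31), (36, 24), (36, 31)}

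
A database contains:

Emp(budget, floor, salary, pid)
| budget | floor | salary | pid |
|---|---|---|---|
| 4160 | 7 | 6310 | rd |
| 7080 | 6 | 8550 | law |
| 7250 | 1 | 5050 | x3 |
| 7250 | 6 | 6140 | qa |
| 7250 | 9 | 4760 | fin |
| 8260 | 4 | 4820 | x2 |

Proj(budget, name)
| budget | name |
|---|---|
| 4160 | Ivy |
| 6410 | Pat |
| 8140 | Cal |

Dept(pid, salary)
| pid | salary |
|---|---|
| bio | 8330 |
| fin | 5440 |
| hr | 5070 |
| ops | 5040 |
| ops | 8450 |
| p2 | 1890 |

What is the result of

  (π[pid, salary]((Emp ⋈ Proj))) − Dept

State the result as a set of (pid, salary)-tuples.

Natural join on budget: {(4160, 7, 6310, rd, Ivy)}
π_{pid, salary} gives {(rd, 6310)}.
Difference: {(rd, 6310)} with {(bio, 8330), (fin, 5440), (hr, 5070), (ops, 5040), (ops, 8450), (p2, 1890)} → {(rd, 6310)}

{(rd, 6310)}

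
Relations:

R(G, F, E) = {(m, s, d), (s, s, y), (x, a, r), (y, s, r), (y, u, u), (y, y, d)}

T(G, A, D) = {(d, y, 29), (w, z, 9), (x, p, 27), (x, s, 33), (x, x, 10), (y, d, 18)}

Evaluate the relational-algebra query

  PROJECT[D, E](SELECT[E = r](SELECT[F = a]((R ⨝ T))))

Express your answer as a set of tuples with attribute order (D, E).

{(10, r), (27, r), (33, r)}

Joining R and T on G yields {(x, a, r, p, 27), (x, a, r, s, 33), (x, a, r, x, 10), (y, s, r, d, 18), (y, u, u, d, 18), (y, y, d, d, 18)}.
Filtering on F = a leaves {(x, a, r, p, 27), (x, a, r, s, 33), (x, a, r, x, 10)}.
Filtering on E = r leaves {(x, a, r, p, 27), (x, a, r, s, 33), (x, a, r, x, 10)}.
Keep only column(s) D, E: {(10, r), (27, r), (33, r)}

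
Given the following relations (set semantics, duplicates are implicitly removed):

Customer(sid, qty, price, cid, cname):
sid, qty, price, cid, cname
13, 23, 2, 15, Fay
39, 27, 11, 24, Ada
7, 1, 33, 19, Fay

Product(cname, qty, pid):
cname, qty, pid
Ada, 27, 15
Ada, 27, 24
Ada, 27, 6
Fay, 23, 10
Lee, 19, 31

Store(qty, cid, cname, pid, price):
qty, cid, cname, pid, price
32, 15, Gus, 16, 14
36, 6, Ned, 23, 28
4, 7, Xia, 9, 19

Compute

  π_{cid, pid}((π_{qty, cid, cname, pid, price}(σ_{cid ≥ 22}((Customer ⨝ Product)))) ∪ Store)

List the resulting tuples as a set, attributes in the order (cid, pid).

{(15, 16), (24, 15), (24, 24), (24, 6), (6, 23), (7, 9)}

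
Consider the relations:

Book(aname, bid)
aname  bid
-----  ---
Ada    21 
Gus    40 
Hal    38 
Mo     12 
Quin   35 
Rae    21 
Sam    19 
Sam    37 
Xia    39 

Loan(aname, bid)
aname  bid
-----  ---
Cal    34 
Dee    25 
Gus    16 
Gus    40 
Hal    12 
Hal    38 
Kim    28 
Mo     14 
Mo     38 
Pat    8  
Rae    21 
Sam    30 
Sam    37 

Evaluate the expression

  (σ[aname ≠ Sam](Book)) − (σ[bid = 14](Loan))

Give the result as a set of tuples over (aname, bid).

{(Ada, 21), (Gus, 40), (Hal, 38), (Mo, 12), (Quin, 35), (Rae, 21), (Xia, 39)}

Apply σ_{aname ≠ Sam}; surviving tuples: {(Ada, 21), (Gus, 40), (Hal, 38), (Mo, 12), (Quin, 35), (Rae, 21), (Xia, 39)}
Apply σ_{bid = 14}; surviving tuples: {(Mo, 14)}
Taking the difference: {(Ada, 21), (Gus, 40), (Hal, 38), (Mo, 12), (Quin, 35), (Rae, 21), (Xia, 39)}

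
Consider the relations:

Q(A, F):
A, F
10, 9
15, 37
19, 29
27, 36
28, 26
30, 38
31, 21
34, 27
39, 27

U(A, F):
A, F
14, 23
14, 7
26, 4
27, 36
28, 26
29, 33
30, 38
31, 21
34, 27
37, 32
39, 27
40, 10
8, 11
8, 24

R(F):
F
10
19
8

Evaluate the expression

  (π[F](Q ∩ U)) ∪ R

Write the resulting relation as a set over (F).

Intersection: {(10, 9), (15, 37), (19, 29), (27, 36), (28, 26), (30, 38), (31, 21), (34, 27), (39, 27)} with {(14, 23), (14, 7), (26, 4), (27, 36), (28, 26), (29, 33), (30, 38), (31, 21), (34, 27), (37, 32), (39, 27), (40, 10), (8, 11), (8, 24)} → {(27, 36), (28, 26), (30, 38), (31, 21), (34, 27), (39, 27)}
Keep only column(s) F (1 duplicate(s) eliminated): {21, 26, 27, 36, 38}
Union: {21, 26, 27, 36, 38} with {10, 19, 8} → {10, 19, 21, 26, 27, 36, 38, 8}

{10, 19, 21, 26, 27, 36, 38, 8}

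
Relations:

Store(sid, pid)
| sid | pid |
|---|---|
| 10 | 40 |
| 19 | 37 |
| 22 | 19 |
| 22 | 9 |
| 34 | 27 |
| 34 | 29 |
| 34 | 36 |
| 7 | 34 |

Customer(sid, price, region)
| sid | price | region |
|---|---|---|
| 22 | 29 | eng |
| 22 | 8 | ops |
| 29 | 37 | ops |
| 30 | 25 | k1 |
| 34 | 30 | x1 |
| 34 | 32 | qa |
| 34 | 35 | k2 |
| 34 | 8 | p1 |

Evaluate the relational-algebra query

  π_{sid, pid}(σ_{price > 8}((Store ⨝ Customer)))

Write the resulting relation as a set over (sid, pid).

Store ⋈ Customer (natural join on sid): {(22, 19, 29, eng), (22, 19, 8, ops), (22, 9, 29, eng), (22, 9, 8, ops), (34, 27, 30, x1), (34, 27, 32, qa), (34, 27, 35, k2), (34, 27, 8, p1), (34, 29, 30, x1), (34, 29, 32, qa), (34, 29, 35, k2), (34, 29, 8, p1), (34, 36, 30, x1), (34, 36, 32, qa), (34, 36, 35, k2), (34, 36, 8, p1)}
Filtering on price > 8 leaves {(22, 19, 29, eng), (22, 9, 29, eng), (34, 27, 30, x1), (34, 27, 32, qa), (34, 27, 35, k2), (34, 29, 30, x1), (34, 29, 32, qa), (34, 29, 35, k2), (34, 36, 30, x1), (34, 36, 32, qa), (34, 36, 35, k2)}.
π_{sid, pid} gives {(22, 19), (22, 9), (34, 27), (34, 29), (34, 36)} (6 duplicate(s) eliminated).

{(22, 19), (22, 9), (34, 27), (34, 29), (34, 36)}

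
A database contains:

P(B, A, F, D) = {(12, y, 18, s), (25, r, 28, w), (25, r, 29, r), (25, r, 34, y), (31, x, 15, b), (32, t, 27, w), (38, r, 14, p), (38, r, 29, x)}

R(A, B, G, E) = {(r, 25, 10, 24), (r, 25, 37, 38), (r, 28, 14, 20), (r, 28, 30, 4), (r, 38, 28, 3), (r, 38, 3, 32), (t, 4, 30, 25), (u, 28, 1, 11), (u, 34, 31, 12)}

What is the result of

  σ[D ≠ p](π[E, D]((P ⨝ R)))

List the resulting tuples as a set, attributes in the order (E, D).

{(24, r), (24, w), (24, y), (3, x), (32, x), (38, r), (38, w), (38, y)}

P ⋈ R (natural join on B, A): {(25, r, 28, w, 10, 24), (25, r, 28, w, 37, 38), (25, r, 29, r, 10, 24), (25, r, 29, r, 37, 38), (25, r, 34, y, 10, 24), (25, r, 34, y, 37, 38), (38, r, 14, p, 28, 3), (38, r, 14, p, 3, 32), (38, r, 29, x, 28, 3), (38, r, 29, x, 3, 32)}
Keep only column(s) E, D: {(24, r), (24, w), (24, y), (3, p), (3, x), (32, p), (32, x), (38, r), (38, w), (38, y)}
σ[D ≠ p]: keep tuples satisfying D ≠ p → {(24, r), (24, w), (24, y), (3, x), (32, x), (38, r), (38, w), (38, y)}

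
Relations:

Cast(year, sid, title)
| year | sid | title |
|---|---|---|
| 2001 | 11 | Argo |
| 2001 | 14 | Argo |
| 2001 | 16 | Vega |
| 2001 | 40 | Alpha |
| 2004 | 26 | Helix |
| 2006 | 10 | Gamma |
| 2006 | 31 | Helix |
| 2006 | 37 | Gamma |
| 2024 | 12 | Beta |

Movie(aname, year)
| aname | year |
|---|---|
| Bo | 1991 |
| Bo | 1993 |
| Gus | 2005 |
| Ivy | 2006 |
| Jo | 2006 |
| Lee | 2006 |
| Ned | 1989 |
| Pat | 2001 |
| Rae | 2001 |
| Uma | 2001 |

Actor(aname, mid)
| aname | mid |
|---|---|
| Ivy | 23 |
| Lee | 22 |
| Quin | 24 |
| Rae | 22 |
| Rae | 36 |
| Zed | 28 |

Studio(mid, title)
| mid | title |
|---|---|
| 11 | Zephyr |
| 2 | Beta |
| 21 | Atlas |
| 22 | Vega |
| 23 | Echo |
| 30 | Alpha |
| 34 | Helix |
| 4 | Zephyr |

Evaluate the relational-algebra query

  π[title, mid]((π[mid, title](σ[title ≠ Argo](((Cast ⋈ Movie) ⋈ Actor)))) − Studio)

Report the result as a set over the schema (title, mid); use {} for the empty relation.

Natural join on year: {(2001, 11, Argo, Pat), (2001, 11, Argo, Rae), (2001, 11, Argo, Uma), (2001, 14, Argo, Pat), (2001, 14, Argo, Rae), (2001, 14, Argo, Uma), (2001, 16, Vega, Pat), (2001, 16, Vega, Rae), (2001, 16, Vega, Uma), (2001, 40, Alpha, Pat), (2001, 40, Alpha, Rae), (2001, 40, Alpha, Uma), (2006, 10, Gamma, Ivy), (2006, 10, Gamma, Jo), (2006, 10, Gamma, Lee), (2006, 31, Helix, Ivy), (2006, 31, Helix, Jo), (2006, 31, Helix, Lee), (2006, 37, Gamma, Ivy), (2006, 37, Gamma, Jo), (2006, 37, Gamma, Lee)}
Natural join on aname: {(2001, 11, Argo, Rae, 22), (2001, 11, Argo, Rae, 36), (2001, 14, Argo, Rae, 22), (2001, 14, Argo, Rae, 36), (2001, 16, Vega, Rae, 22), (2001, 16, Vega, Rae, 36), (2001, 40, Alpha, Rae, 22), (2001, 40, Alpha, Rae, 36), (2006, 10, Gamma, Ivy, 23), (2006, 10, Gamma, Lee, 22), (2006, 31, Helix, Ivy, 23), (2006, 31, Helix, Lee, 22), (2006, 37, Gamma, Ivy, 23), (2006, 37, Gamma, Lee, 22)}
σ[title ≠ Argo]: keep tuples satisfying title ≠ Argo → {(2001, 16, Vega, Rae, 22), (2001, 16, Vega, Rae, 36), (2001, 40, Alpha, Rae, 22), (2001, 40, Alpha, Rae, 36), (2006, 10, Gamma, Ivy, 23), (2006, 10, Gamma, Lee, 22), (2006, 31, Helix, Ivy, 23), (2006, 31, Helix, Lee, 22), (2006, 37, Gamma, Ivy, 23), (2006, 37, Gamma, Lee, 22)}
π_{mid, title} gives {(22, Alpha), (22, Gamma), (22, Helix), (22, Vega), (23, Gamma), (23, Helix), (36, Alpha), (36, Vega)} (2 duplicate(s) eliminated).
Set difference of the two operands is {(22, Alpha), (22, Gamma), (22, Helix), (23, Gamma), (23, Helix), (36, Alpha), (36, Vega)}.
π_{title, mid} gives {(Alpha, 22), (Alpha, 36), (Gamma, 22), (Gamma, 23), (Helix, 22), (Helix, 23), (Vega, 36)}.

{(Alpha, 22), (Alpha, 36), (Gamma, 22), (Gamma, 23), (Helix, 22), (Helix, 23), (Vega, 36)}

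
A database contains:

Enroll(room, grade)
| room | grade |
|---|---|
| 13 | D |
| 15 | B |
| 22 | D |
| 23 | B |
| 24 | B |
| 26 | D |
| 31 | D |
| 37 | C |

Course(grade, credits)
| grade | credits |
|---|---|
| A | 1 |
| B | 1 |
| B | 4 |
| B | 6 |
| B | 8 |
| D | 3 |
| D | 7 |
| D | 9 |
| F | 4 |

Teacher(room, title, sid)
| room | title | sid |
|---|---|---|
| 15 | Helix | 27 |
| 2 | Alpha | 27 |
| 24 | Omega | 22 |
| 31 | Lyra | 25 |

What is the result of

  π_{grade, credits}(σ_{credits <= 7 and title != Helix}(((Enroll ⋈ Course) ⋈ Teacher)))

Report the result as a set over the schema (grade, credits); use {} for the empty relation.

{(B, 1), (B, 4), (B, 6), (D, 3), (D, 7)}

Natural join on grade: {(13, D, 3), (13, D, 7), (13, D, 9), (15, B, 1), (15, B, 4), (15, B, 6), (15, B, 8), (22, D, 3), (22, D, 7), (22, D, 9), (23, B, 1), (23, B, 4), (23, B, 6), (23, B, 8), (24, B, 1), (24, B, 4), (24, B, 6), (24, B, 8), (26, D, 3), (26, D, 7), (26, D, 9), (31, D, 3), (31, D, 7), (31, D, 9)}
Natural join on room: {(15, B, 1, Helix, 27), (15, B, 4, Helix, 27), (15, B, 6, Helix, 27), (15, B, 8, Helix, 27), (24, B, 1, Omega, 22), (24, B, 4, Omega, 22), (24, B, 6, Omega, 22), (24, B, 8, Omega, 22), (31, D, 3, Lyra, 25), (31, D, 7, Lyra, 25), (31, D, 9, Lyra, 25)}
Filtering on credits <= 7 and title != Helix leaves {(24, B, 1, Omega, 22), (24, B, 4, Omega, 22), (24, B, 6, Omega, 22), (31, D, 3, Lyra, 25), (31, D, 7, Lyra, 25)}.
Projecting to grade, credits: {(B, 1), (B, 4), (B, 6), (D, 3), (D, 7)}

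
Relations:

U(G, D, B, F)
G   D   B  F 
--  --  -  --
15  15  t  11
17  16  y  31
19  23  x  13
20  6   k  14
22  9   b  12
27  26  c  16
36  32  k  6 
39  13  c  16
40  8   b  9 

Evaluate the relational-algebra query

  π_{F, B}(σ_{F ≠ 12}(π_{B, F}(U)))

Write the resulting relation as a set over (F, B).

{(11, t), (13, x), (14, k), (16, c), (31, y), (6, k), (9, b)}

Projecting to B, F (1 duplicate(s) eliminated): {(b, 12), (b, 9), (c, 16), (k, 14), (k, 6), (t, 11), (x, 13), (y, 31)}
σ[F ≠ 12]: keep tuples satisfying F ≠ 12 → {(b, 9), (c, 16), (k, 14), (k, 6), (t, 11), (x, 13), (y, 31)}
Projecting to F, B: {(11, t), (13, x), (14, k), (16, c), (31, y), (6, k), (9, b)}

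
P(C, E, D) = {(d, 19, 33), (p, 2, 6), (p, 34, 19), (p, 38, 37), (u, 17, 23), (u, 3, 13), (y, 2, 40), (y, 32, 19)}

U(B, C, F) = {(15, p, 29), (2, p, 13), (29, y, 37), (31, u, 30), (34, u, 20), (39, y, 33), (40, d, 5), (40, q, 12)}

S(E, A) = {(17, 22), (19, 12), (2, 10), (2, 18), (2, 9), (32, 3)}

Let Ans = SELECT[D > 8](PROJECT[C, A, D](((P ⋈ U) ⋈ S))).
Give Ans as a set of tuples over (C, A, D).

Joining P and U on C yields {(d, 19, 33, 40, 5), (p, 2, 6, 15, 29), (p, 2, 6, 2, 13), (p, 34, 19, 15, 29), (p, 34, 19, 2, 13), (p, 38, 37, 15, 29), (p, 38, 37, 2, 13), (u, 17, 23, 31, 30), (u, 17, 23, 34, 20), (u, 3, 13, 31, 30), (u, 3, 13, 34, 20), (y, 2, 40, 29, 37), (y, 2, 40, 39, 33), (y, 32, 19, 29, 37), (y, 32, 19, 39, 33)}.
Joining (P ⋈ U) and S on E yields {(d, 19, 33, 40, 5, 12), (p, 2, 6, 15, 29, 10), (p, 2, 6, 15, 29, 18), (p, 2, 6, 15, 29, 9), (p, 2, 6, 2, 13, 10), (p, 2, 6, 2, 13, 18), (p, 2, 6, 2, 13, 9), (u, 17, 23, 31, 30, 22), (u, 17, 23, 34, 20, 22), (y, 2, 40, 29, 37, 10), (y, 2, 40, 29, 37, 18), (y, 2, 40, 29, 37, 9), (y, 2, 40, 39, 33, 10), (y, 2, 40, 39, 33, 18), (y, 2, 40, 39, 33, 9), (y, 32, 19, 29, 37, 3), (y, 32, 19, 39, 33, 3)}.
π[C, A, D]: project onto (C, A, D) (8 duplicate(s) eliminated) → {(d, 12, 33), (p, 10, 6), (p, 18, 6), (p, 9, 6), (u, 22, 23), (y, 10, 40), (y, 18, 40), (y, 3, 19), (y, 9, 40)}
Apply σ_{D > 8}; surviving tuples: {(d, 12, 33), (u, 22, 23), (y, 10, 40), (y, 18, 40), (y, 3, 19), (y, 9, 40)}

{(d, 12, 33), (u, 22, 23), (y, 10, 40), (y, 18, 40), (y, 3, 19), (y, 9, 40)}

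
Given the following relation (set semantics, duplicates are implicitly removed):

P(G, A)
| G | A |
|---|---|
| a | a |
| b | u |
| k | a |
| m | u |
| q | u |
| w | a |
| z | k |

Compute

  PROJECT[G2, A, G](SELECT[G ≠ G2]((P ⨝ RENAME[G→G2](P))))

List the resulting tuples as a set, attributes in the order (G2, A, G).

{(a, a, k), (a, a, w), (b, u, m), (b, u, q), (k, a, a), (k, a, w), (m, u, b), (m, u, q), (q, u, b), (q, u, m), (w, a, a), (w, a, k)}

ρ[G→G2]: schema becomes (G2, A); tuples unchanged.
P ⋈ RENAME[G→G2](P) (natural join on A): {(a, a, a), (a, a, k), (a, a, w), (b, u, b), (b, u, m), (b, u, q), (k, a, a), (k, a, k), (k, a, w), (m, u, b), (m, u, m), (m, u, q), (q, u, b), (q, u, m), (q, u, q), (w, a, a), (w, a, k), (w, a, w), (z, k, z)}
σ[G ≠ G2]: keep tuples satisfying G ≠ G2 → {(a, a, k), (a, a, w), (b, u, m), (b, u, q), (k, a, a), (k, a, w), (m, u, b), (m, u, q), (q, u, b), (q, u, m), (w, a, a), (w, a, k)}
Keep only column(s) G2, A, G: {(a, a, k), (a, a, w), (b, u, m), (b, u, q), (k, a, a), (k, a, w), (m, u, b), (m, u, q), (q, u, b), (q, u, m), (w, a, a), (w, a, k)}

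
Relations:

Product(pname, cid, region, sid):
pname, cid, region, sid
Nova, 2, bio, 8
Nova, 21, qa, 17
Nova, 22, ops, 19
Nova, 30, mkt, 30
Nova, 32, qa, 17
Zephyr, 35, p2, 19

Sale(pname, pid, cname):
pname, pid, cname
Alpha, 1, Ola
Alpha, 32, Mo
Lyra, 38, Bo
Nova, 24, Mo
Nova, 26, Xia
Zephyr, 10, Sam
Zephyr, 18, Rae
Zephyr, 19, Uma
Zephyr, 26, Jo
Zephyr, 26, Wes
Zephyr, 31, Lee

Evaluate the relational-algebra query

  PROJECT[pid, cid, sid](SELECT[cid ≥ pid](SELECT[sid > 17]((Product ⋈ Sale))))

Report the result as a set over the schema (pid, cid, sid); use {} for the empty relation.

Joining Product and Sale on pname yields {(Nova, 2, bio, 8, 24, Mo), (Nova, 2, bio, 8, 26, Xia), (Nova, 21, qa, 17, 24, Mo), (Nova, 21, qa, 17, 26, Xia), (Nova, 22, ops, 19, 24, Mo), (Nova, 22, ops, 19, 26, Xia), (Nova, 30, mkt, 30, 24, Mo), (Nova, 30, mkt, 30, 26, Xia), (Nova, 32, qa, 17, 24, Mo), (Nova, 32, qa, 17, 26, Xia), (Zephyr, 35, p2, 19, 10, Sam), (Zephyr, 35, p2, 19, 18, Rae), (Zephyr, 35, p2, 19, 19, Uma), (Zephyr, 35, p2, 19, 26, Jo), (Zephyr, 35, p2, 19, 26, Wes), (Zephyr, 35, p2, 19, 31, Lee)}.
Selection sid > 17: {(Nova, 22, ops, 19, 24, Mo), (Nova, 22, ops, 19, 26, Xia), (Nova, 30, mkt, 30, 24, Mo), (Nova, 30, mkt, 30, 26, Xia), (Zephyr, 35, p2, 19, 10, Sam), (Zephyr, 35, p2, 19, 18, Rae), (Zephyr, 35, p2, 19, 19, Uma), (Zephyr, 35, p2, 19, 26, Jo), (Zephyr, 35, p2, 19, 26, Wes), (Zephyr, 35, p2, 19, 31, Lee)}
Selection cid ≥ pid: {(Nova, 30, mkt, 30, 24, Mo), (Nova, 30, mkt, 30, 26, Xia), (Zephyr, 35, p2, 19, 10, Sam), (Zephyr, 35, p2, 19, 18, Rae), (Zephyr, 35, p2, 19, 19, Uma), (Zephyr, 35, p2, 19, 26, Jo), (Zephyr, 35, p2, 19, 26, Wes), (Zephyr, 35, p2, 19, 31, Lee)}
Keep only column(s) pid, cid, sid (1 duplicate(s) eliminated): {(10, 35, 19), (18, 35, 19), (19, 35, 19), (24, 30, 30), (26, 30, 30), (26, 35, 19), (31, 35, 19)}

{(10, 35, 19), (18, 35, 19), (19, 35, 19), (24, 30, 30), (26, 30, 30), (26, 35, 19), (31, 35, 19)}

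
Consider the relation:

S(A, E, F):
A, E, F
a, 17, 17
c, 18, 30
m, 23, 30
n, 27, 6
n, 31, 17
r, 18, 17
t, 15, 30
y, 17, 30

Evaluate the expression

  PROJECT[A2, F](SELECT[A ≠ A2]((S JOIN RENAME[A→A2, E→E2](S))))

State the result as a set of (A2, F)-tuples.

ρ[A→A2, E→E2]: schema becomes (A2, E2, F); tuples unchanged.
Natural join on F: {(a, 17, 17, a, 17), (a, 17, 17, n, 31), (a, 17, 17, r, 18), (c, 18, 30, c, 18), (c, 18, 30, m, 23), (c, 18, 30, t, 15), (c, 18, 30, y, 17), (m, 23, 30, c, 18), (m, 23, 30, m, 23), (m, 23, 30, t, 15), (m, 23, 30, y, 17), (n, 27, 6, n, 27), (n, 31, 17, a, 17), (n, 31, 17, n, 31), (n, 31, 17, r, 18), (r, 18, 17, a, 17), (r, 18, 17, n, 31), (r, 18, 17, r, 18), (t, 15, 30, c, 18), (t, 15, 30, m, 23), (t, 15, 30, t, 15), (t, 15, 30, y, 17), (y, 17, 30, c, 18), (y, 17, 30, m, 23), (y, 17, 30, t, 15), (y, 17, 30, y, 17)}
σ[A ≠ A2]: keep tuples satisfying A ≠ A2 → {(a, 17, 17, n, 31), (a, 17, 17, r, 18), (c, 18, 30, m, 23), (c, 18, 30, t, 15), (c, 18, 30, y, 17), (m, 23, 30, c, 18), (m, 23, 30, t, 15), (m, 23, 30, y, 17), (n, 31, 17, a, 17), (n, 31, 17, r, 18), (r, 18, 17, a, 17), (r, 18, 17, n, 31), (t, 15, 30, c, 18), (t, 15, 30, m, 23), (t, 15, 30, y, 17), (y, 17, 30, c, 18), (y, 17, 30, m, 23), (y, 17, 30, t, 15)}
Projecting to A2, F (11 duplicate(s) eliminated): {(a, 17), (c, 30), (m, 30), (n, 17), (r, 17), (t, 30), (y, 30)}

{(a, 17), (c, 30), (m, 30), (n, 17), (r, 17), (t, 30), (y, 30)}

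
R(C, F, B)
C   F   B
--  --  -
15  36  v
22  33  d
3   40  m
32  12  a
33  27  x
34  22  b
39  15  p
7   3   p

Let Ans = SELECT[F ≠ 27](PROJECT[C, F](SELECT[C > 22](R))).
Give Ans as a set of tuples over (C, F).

{(32, 12), (34, 22), (39, 15)}

σ[C > 22]: keep tuples satisfying C > 22 → {(32, 12, a), (33, 27, x), (34, 22, b), (39, 15, p)}
Projecting to C, F: {(32, 12), (33, 27), (34, 22), (39, 15)}
σ[F ≠ 27]: keep tuples satisfying F ≠ 27 → {(32, 12), (34, 22), (39, 15)}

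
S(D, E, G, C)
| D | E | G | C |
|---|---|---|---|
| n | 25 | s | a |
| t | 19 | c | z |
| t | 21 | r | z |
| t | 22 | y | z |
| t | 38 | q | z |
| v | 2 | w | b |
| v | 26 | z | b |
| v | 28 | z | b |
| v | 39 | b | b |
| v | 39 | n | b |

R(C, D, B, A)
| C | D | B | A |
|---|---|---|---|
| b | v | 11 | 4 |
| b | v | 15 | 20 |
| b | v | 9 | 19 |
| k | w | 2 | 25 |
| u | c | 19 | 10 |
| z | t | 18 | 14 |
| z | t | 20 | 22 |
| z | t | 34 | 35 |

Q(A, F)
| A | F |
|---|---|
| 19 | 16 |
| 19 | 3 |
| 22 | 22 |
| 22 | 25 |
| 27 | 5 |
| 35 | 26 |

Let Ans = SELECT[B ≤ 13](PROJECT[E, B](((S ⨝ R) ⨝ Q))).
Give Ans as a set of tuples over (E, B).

S ⋈ R (natural join on D, C): {(t, 19, c, z, 18, 14), (t, 19, c, z, 20, 22), (t, 19, c, z, 34, 35), (t, 21, r, z, 18, 14), (t, 21, r, z, 20, 22), (t, 21, r, z, 34, 35), (t, 22, y, z, 18, 14), (t, 22, y, z, 20, 22), (t, 22, y, z, 34, 35), (t, 38, q, z, 18, 14), (t, 38, q, z, 20, 22), (t, 38, q, z, 34, 35), (v, 2, w, b, 11, 4), (v, 2, w, b, 15, 20), (v, 2, w, b, 9, 19), (v, 26, z, b, 11, 4), (v, 26, z, b, 15, 20), (v, 26, z, b, 9, 19), (v, 28, z, b, 11, 4), (v, 28, z, b, 15, 20), (v, 28, z, b, 9, 19), (v, 39, b, b, 11, 4), (v, 39, b, b, 15, 20), (v, 39, b, b, 9, 19), (v, 39, n, b, 11, 4), (v, 39, n, b, 15, 20), (v, 39, n, b, 9, 19)}
(S ⨝ R) ⋈ Q (natural join on A): {(t, 19, c, z, 20, 22, 22), (t, 19, c, z, 20, 22, 25), (t, 19, c, z, 34, 35, 26), (t, 21, r, z, 20, 22, 22), (t, 21, r, z, 20, 22, 25), (t, 21, r, z, 34, 35, 26), (t, 22, y, z, 20, 22, 22), (t, 22, y, z, 20, 22, 25), (t, 22, y, z, 34, 35, 26), (t, 38, q, z, 20, 22, 22), (t, 38, q, z, 20, 22, 25), (t, 38, q, z, 34, 35, 26), (v, 2, w, b, 9, 19, 16), (v, 2, w, b, 9, 19, 3), (v, 26, z, b, 9, 19, 16), (v, 26, z, b, 9, 19, 3), (v, 28, z, b, 9, 19, 16), (v, 28, z, b, 9, 19, 3), (v, 39, b, b, 9, 19, 16), (v, 39, b, b, 9, 19, 3), (v, 39, n, b, 9, 19, 16), (v, 39, n, b, 9, 19, 3)}
π[E, B]: project onto (E, B) (10 duplicate(s) eliminated) → {(19, 20), (19, 34), (2, 9), (21, 20), (21, 34), (22, 20), (22, 34), (26, 9), (28, 9), (38, 20), (38, 34), (39, 9)}
Selection B ≤ 13: {(2, 9), (26, 9), (28, 9), (39, 9)}

{(2, 9), (26, 9), (28, 9), (39, 9)}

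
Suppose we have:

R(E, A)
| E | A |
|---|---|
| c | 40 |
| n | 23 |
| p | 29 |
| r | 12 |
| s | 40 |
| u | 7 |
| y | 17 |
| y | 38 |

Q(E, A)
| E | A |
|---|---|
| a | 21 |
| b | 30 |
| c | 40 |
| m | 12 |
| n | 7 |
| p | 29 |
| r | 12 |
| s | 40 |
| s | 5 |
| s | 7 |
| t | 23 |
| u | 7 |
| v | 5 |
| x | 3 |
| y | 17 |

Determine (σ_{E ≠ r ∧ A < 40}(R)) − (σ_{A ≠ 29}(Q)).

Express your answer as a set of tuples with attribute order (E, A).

σ[E ≠ r ∧ A < 40]: keep tuples satisfying E ≠ r ∧ A < 40 → {(n, 23), (p, 29), (u, 7), (y, 17), (y, 38)}
σ[A ≠ 29]: keep tuples satisfying A ≠ 29 → {(a, 21), (b, 30), (c, 40), (m, 12), (n, 7), (r, 12), (s, 40), (s, 5), (s, 7), (t, 23), (u, 7), (v, 5), (x, 3), (y, 17)}
Difference: {(n, 23), (p, 29), (u, 7), (y, 17), (y, 38)} with {(a, 21), (b, 30), (c, 40), (m, 12), (n, 7), (r, 12), (s, 40), (s, 5), (s, 7), (t, 23), (u, 7), (v, 5), (x, 3), (y, 17)} → {(n, 23), (p, 29), (y, 38)}

{(n, 23), (p, 29), (y, 38)}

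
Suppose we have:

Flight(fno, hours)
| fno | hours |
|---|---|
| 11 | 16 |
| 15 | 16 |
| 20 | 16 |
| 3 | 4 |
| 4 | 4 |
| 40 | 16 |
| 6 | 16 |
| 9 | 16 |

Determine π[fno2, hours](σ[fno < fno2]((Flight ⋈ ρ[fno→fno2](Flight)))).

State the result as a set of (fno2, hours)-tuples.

{(11, 16), (15, 16), (20, 16), (4, 4), (40, 16), (9, 16)}

ρ[fno→fno2]: schema becomes (fno2, hours); tuples unchanged.
Natural join on hours: {(11, 16, 11), (11, 16, 15), (11, 16, 20), (11, 16, 40), (11, 16, 6), (11, 16, 9), (15, 16, 11), (15, 16, 15), (15, 16, 20), (15, 16, 40), (15, 16, 6), (15, 16, 9), (20, 16, 11), (20, 16, 15), (20, 16, 20), (20, 16, 40), (20, 16, 6), (20, 16, 9), (3, 4, 3), (3, 4, 4), (4, 4, 3), (4, 4, 4), (40, 16, 11), (40, 16, 15), (40, 16, 20), (40, 16, 40), (40, 16, 6), (40, 16, 9), (6, 16, 11), (6, 16, 15), (6, 16, 20), (6, 16, 40), (6, 16, 6), (6, 16, 9), (9, 16, 11), (9, 16, 15), (9, 16, 20), (9, 16, 40), (9, 16, 6), (9, 16, 9)}
Selection fno < fno2: {(11, 16, 15), (11, 16, 20), (11, 16, 40), (15, 16, 20), (15, 16, 40), (20, 16, 40), (3, 4, 4), (6, 16, 11), (6, 16, 15), (6, 16, 20), (6, 16, 40), (6, 16, 9), (9, 16, 11), (9, 16, 15), (9, 16, 20), (9, 16, 40)}
π[fno2, hours]: project onto (fno2, hours) (10 duplicate(s) eliminated) → {(11, 16), (15, 16), (20, 16), (4, 4), (40, 16), (9, 16)}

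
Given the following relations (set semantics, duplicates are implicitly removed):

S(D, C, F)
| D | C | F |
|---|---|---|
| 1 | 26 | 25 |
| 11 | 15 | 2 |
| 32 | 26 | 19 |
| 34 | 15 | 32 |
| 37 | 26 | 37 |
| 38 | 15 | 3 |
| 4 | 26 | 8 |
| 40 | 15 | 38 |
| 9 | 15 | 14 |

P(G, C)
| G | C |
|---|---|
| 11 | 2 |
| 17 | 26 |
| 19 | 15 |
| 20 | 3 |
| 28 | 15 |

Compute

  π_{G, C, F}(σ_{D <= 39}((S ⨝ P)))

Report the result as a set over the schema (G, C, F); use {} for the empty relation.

Joining S and P on C yields {(1, 26, 25, 17), (11, 15, 2, 19), (11, 15, 2, 28), (32, 26, 19, 17), (34, 15, 32, 19), (34, 15, 32, 28), (37, 26, 37, 17), (38, 15, 3, 19), (38, 15, 3, 28), (4, 26, 8, 17), (40, 15, 38, 19), (40, 15, 38, 28), (9, 15, 14, 19), (9, 15, 14, 28)}.
Selection D <= 39: {(1, 26, 25, 17), (11, 15, 2, 19), (11, 15, 2, 28), (32, 26, 19, 17), (34, 15, 32, 19), (34, 15, 32, 28), (37, 26, 37, 17), (38, 15, 3, 19), (38, 15, 3, 28), (4, 26, 8, 17), (9, 15, 14, 19), (9, 15, 14, 28)}
Projecting to G, C, F: {(17, 26, 19), (17, 26, 25), (17, 26, 37), (17, 26, 8), (19, 15, 14), (19, 15, 2), (19, 15, 3), (19, 15, 32), (28, 15, 14), (28, 15, 2), (28, 15, 3), (28, 15, 32)}

{(17, 26, 19), (17, 26, 25), (17, 26, 37), (17, 26, 8), (19, 15, 14), (19, 15, 2), (19, 15, 3), (19, 15, 32), (28, 15, 14), (28, 15, 2), (28, 15, 3), (28, 15, 32)}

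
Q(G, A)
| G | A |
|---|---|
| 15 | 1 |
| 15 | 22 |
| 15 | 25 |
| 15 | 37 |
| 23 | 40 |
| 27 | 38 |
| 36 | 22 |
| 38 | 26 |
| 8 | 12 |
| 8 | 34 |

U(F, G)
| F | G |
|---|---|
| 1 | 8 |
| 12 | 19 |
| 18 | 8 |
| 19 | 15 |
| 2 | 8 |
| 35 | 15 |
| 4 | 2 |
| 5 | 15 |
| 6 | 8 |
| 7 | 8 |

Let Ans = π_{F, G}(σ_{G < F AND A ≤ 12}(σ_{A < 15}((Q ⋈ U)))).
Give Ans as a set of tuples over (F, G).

{(18, 8), (19, 15), (35, 15)}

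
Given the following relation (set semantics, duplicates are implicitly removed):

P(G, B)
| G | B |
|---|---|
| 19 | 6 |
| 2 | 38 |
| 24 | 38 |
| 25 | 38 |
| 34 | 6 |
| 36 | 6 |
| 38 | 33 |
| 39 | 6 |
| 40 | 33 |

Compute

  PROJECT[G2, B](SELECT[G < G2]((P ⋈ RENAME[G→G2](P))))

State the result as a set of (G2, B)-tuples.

{(24, 38), (25, 38), (34, 6), (36, 6), (39, 6), (40, 33)}

ρ[G→G2]: schema becomes (G2, B); tuples unchanged.
Natural join on B: {(19, 6, 19), (19, 6, 34), (19, 6, 36), (19, 6, 39), (2, 38, 2), (2, 38, 24), (2, 38, 25), (24, 38, 2), (24, 38, 24), (24, 38, 25), (25, 38, 2), (25, 38, 24), (25, 38, 25), (34, 6, 19), (34, 6, 34), (34, 6, 36), (34, 6, 39), (36, 6, 19), (36, 6, 34), (36, 6, 36), (36, 6, 39), (38, 33, 38), (38, 33, 40), (39, 6, 19), (39, 6, 34), (39, 6, 36), (39, 6, 39), (40, 33, 38), (40, 33, 40)}
Filtering on G < G2 leaves {(19, 6, 34), (19, 6, 36), (19, 6, 39), (2, 38, 24), (2, 38, 25), (24, 38, 25), (34, 6, 36), (34, 6, 39), (36, 6, 39), (38, 33, 40)}.
π_{G2, B} gives {(24, 38), (25, 38), (34, 6), (36, 6), (39, 6), (40, 33)} (4 duplicate(s) eliminated).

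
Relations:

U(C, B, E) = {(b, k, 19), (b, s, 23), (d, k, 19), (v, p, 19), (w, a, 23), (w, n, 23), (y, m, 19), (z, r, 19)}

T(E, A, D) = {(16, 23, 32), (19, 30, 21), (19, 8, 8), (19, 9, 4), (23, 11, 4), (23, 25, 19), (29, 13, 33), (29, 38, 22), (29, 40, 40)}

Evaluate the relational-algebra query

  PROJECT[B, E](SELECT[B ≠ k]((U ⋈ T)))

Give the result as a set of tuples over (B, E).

{(a, 23), (m, 19), (n, 23), (p, 19), (r, 19), (s, 23)}

Joining U and T on E yields {(b, k, 19, 30, 21), (b, k, 19, 8, 8), (b, k, 19, 9, 4), (b, s, 23, 11, 4), (b, s, 23, 25, 19), (d, k, 19, 30, 21), (d, k, 19, 8, 8), (d, k, 19, 9, 4), (v, p, 19, 30, 21), (v, p, 19, 8, 8), (v, p, 19, 9, 4), (w, a, 23, 11, 4), (w, a, 23, 25, 19), (w, n, 23, 11, 4), (w, n, 23, 25, 19), (y, m, 19, 30, 21), (y, m, 19, 8, 8), (y, m, 19, 9, 4), (z, r, 19, 30, 21), (z, r, 19, 8, 8), (z, r, 19, 9, 4)}.
σ[B ≠ k]: keep tuples satisfying B ≠ k → {(b, s, 23, 11, 4), (b, s, 23, 25, 19), (v, p, 19, 30, 21), (v, p, 19, 8, 8), (v, p, 19, 9, 4), (w, a, 23, 11, 4), (w, a, 23, 25, 19), (w, n, 23, 11, 4), (w, n, 23, 25, 19), (y, m, 19, 30, 21), (y, m, 19, 8, 8), (y, m, 19, 9, 4), (z, r, 19, 30, 21), (z, r, 19, 8, 8), (z, r, 19, 9, 4)}
π_{B, E} gives {(a, 23), (m, 19), (n, 23), (p, 19), (r, 19), (s, 23)} (9 duplicate(s) eliminated).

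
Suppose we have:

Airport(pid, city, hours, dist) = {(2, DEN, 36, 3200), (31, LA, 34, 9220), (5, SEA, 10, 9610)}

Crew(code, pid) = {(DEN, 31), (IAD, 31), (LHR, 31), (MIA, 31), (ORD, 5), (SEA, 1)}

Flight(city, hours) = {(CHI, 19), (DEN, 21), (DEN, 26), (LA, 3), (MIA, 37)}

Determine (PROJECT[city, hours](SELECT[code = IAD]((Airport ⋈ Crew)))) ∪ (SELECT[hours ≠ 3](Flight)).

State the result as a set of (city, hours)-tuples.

Airport ⋈ Crew (natural join on pid): {(31, LA, 34, 9220, DEN), (31, LA, 34, 9220, IAD), (31, LA, 34, 9220, LHR), (31, LA, 34, 9220, MIA), (5, SEA, 10, 9610, ORD)}
σ[code = IAD]: keep tuples satisfying code = IAD → {(31, LA, 34, 9220, IAD)}
π[city, hours]: project onto (city, hours) → {(LA, 34)}
σ[hours ≠ 3]: keep tuples satisfying hours ≠ 3 → {(CHI, 19), (DEN, 21), (DEN, 26), (MIA, 37)}
Taking the union: {(CHI, 19), (DEN, 21), (DEN, 26), (LA, 34), (MIA, 37)}

{(CHI, 19), (DEN, 21), (DEN, 26), (LA, 34), (MIA, 37)}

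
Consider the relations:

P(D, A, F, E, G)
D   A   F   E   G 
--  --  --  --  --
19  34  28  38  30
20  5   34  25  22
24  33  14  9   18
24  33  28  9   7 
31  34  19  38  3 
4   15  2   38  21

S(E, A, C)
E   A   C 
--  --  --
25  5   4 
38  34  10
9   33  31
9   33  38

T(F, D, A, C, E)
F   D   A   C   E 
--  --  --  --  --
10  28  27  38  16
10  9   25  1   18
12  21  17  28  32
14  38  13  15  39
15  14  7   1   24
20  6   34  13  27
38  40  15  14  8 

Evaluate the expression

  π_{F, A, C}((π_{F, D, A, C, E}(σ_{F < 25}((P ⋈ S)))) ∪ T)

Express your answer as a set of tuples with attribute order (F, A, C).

P ⋈ S (natural join on A, E): {(19, 34, 28, 38, 30, 10), (20, 5, 34, 25, 22, 4), (24, 33, 14, 9, 18, 31), (24, 33, 14, 9, 18, 38), (24, 33, 28, 9, 7, 31), (24, 33, 28, 9, 7, 38), (31, 34, 19, 38, 3, 10)}
Filtering on F < 25 leaves {(24, 33, 14, 9, 18, 31), (24, 33, 14, 9, 18, 38), (31, 34, 19, 38, 3, 10)}.
Projecting to F, D, A, C, E: {(14, 24, 33, 31, 9), (14, 24, 33, 38, 9), (19, 31, 34, 10, 38)}
Taking the union: {(10, 28, 27, 38, 16), (10, 9, 25, 1, 18), (12, 21, 17, 28, 32), (14, 24, 33, 31, 9), (14, 24, 33, 38, 9), (14, 38, 13, 15, 39), (15, 14, 7, 1, 24), (19, 31, 34, 10, 38), (20, 6, 34, 13, 27), (38, 40, 15, 14, 8)}
Projecting to F, A, C: {(10, 25, 1), (10, 27, 38), (12, 17, 28), (14, 13, 15), (14, 33, 31), (14, 33, 38), (15, 7, 1), (19, 34, 10), (20, 34, 13), (38, 15, 14)}

{(10, 25, 1), (10, 27, 38), (12, 17, 28), (14, 13, 15), (14, 33, 31), (14, 33, 38), (15, 7, 1), (19, 34, 10), (20, 34, 13), (38, 15, 14)}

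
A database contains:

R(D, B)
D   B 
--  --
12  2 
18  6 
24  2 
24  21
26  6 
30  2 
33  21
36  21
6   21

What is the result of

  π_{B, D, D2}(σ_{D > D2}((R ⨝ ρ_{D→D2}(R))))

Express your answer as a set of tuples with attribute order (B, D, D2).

ρ[D→D2]: schema becomes (D2, B); tuples unchanged.
R ⋈ ρ_{D→D2}(R) (natural join on B): {(12, 2, 12), (12, 2, 24), (12, 2, 30), (18, 6, 18), (18, 6, 26), (24, 2, 12), (24, 2, 24), (24, 2, 30), (24, 21, 24), (24, 21, 33), (24, 21, 36), (24, 21, 6), (26, 6, 18), (26, 6, 26), (30, 2, 12), (30, 2, 24), (30, 2, 30), (33, 21, 24), (33, 21, 33), (33, 21, 36), (33, 21, 6), (36, 21, 24), (36, 21, 33), (36, 21, 36), (36, 21, 6), (6, 21, 24), (6, 21, 33), (6, 21, 36), (6, 21, 6)}
Apply σ_{D > D2}; surviving tuples: {(24, 2, 12), (24, 21, 6), (26, 6, 18), (30, 2, 12), (30, 2, 24), (33, 21, 24), (33, 21, 6), (36, 21, 24), (36, 21, 33), (36, 21, 6)}
Projecting to B, D, D2: {(2, 24, 12), (2, 30, 12), (2, 30, 24), (21, 24, 6), (21, 33, 24), (21, 33, 6), (21, 36, 24), (21, 36, 33), (21, 36, 6), (6, 26, 18)}

{(2, 24, 12), (2, 30, 12), (2, 30, 24), (21, 24, 6), (21, 33, 24), (21, 33, 6), (21, 36, 24), (21, 36, 33), (21, 36, 6), (6, 26, 18)}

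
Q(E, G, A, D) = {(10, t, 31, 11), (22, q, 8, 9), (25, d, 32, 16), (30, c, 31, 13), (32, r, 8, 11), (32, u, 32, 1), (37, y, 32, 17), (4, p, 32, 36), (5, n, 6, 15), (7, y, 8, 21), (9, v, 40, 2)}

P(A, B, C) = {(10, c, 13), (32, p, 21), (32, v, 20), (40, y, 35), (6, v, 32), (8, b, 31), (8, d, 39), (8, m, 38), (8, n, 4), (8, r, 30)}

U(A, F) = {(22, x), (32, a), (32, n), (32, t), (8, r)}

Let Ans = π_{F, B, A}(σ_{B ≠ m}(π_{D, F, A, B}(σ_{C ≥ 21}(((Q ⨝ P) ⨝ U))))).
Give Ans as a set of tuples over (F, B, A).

{(a, p, 32), (n, p, 32), (r, b, 8), (r, d, 8), (r, r, 8), (t, p, 32)}

Joining Q and P on A yields {(22, q, 8, 9, b, 31), (22, q, 8, 9, d, 39), (22, q, 8, 9, m, 38), (22, q, 8, 9, n, 4), (22, q, 8, 9, r, 30), (25, d, 32, 16, p, 21), (25, d, 32, 16, v, 20), (32, r, 8, 11, b, 31), (32, r, 8, 11, d, 39), (32, r, 8, 11, m, 38), (32, r, 8, 11, n, 4), (32, r, 8, 11, r, 30), (32, u, 32, 1, p, 21), (32, u, 32, 1, v, 20), (37, y, 32, 17, p, 21), (37, y, 32, 17, v, 20), (4, p, 32, 36, p, 21), (4, p, 32, 36, v, 20), (5, n, 6, 15, v, 32), (7, y, 8, 21, b, 31), (7, y, 8, 21, d, 39), (7, y, 8, 21, m, 38), (7, y, 8, 21, n, 4), (7, y, 8, 21, r, 30), (9, v, 40, 2, y, 35)}.
Joining (Q ⨝ P) and U on A yields {(22, q, 8, 9, b, 31, r), (22, q, 8, 9, d, 39, r), (22, q, 8, 9, m, 38, r), (22, q, 8, 9, n, 4, r), (22, q, 8, 9, r, 30, r), (25, d, 32, 16, p, 21, a), (25, d, 32, 16, p, 21, n), (25, d, 32, 16, p, 21, t), (25, d, 32, 16, v, 20, a), (25, d, 32, 16, v, 20, n), (25, d, 32, 16, v, 20, t), (32, r, 8, 11, b, 31, r), (32, r, 8, 11, d, 39, r), (32, r, 8, 11, m, 38, r), (32, r, 8, 11, n, 4, r), (32, r, 8, 11, r, 30, r), (32, u, 32, 1, p, 21, a), (32, u, 32, 1, p, 21, n), (32, u, 32, 1, p, 21, t), (32, u, 32, 1, v, 20, a), (32, u, 32, 1, v, 20, n), (32, u, 32, 1, v, 20, t), (37, y, 32, 17, p, 21, a), (37, y, 32, 17, p, 21, n), (37, y, 32, 17, p, 21, t), (37, y, 32, 17, v, 20, a), (37, y, 32, 17, v, 20, n), (37, y, 32, 17, v, 20, t), (4, p, 32, 36, p, 21, a), (4, p, 32, 36, p, 21, n), (4, p, 32, 36, p, 21, t), (4, p, 32, 36, v, 20, a), (4, p, 32, 36, v, 20, n), (4, p, 32, 36, v, 20, t), (7, y, 8, 21, b, 31, r), (7, y, 8, 21, d, 39, r), (7, y, 8, 21, m, 38, r), (7, y, 8, 21, n, 4, r), (7, y, 8, 21, r, 30, r)}.
Filtering on C ≥ 21 leaves {(22, q, 8, 9, b, 31, r), (22, q, 8, 9, d, 39, r), (22, q, 8, 9, m, 38, r), (22, q, 8, 9, r, 30, r), (25, d, 32, 16, p, 21, a), (25, d, 32, 16, p, 21, n), (25, d, 32, 16, p, 21, t), (32, r, 8, 11, b, 31, r), (32, r, 8, 11, d, 39, r), (32, r, 8, 11, m, 38, r), (32, r, 8, 11, r, 30, r), (32, u, 32, 1, p, 21, a), (32, u, 32, 1, p, 21, n), (32, u, 32, 1, p, 21, t), (37, y, 32, 17, p, 21, a), (37, y, 32, 17, p, 21, n), (37, y, 32, 17, p, 21, t), (4, p, 32, 36, p, 21, a), (4, p, 32, 36, p, 21, n), (4, p, 32, 36, p, 21, t), (7, y, 8, 21, b, 31, r), (7, y, 8, 21, d, 39, r), (7, y, 8, 21, m, 38, r), (7, y, 8, 21, r, 30, r)}.
π[D, F, A, B]: project onto (D, F, A, B) → {(1, a, 32, p), (1, n, 32, p), (1, t, 32, p), (11, r, 8, b), (11, r, 8, d), (11, r, 8, m), (11, r, 8, r), (16, a, 32, p), (16, n, 32, p), (16, t, 32, p), (17, a, 32, p), (17, n, 32, p), (17, t, 32, p), (21, r, 8, b), (21, r, 8, d), (21, r, 8, m), (21, r, 8, r), (36, a, 32, p), (36, n, 32, p), (36, t, 32, p), (9, r, 8, b), (9, r, 8, d), (9, r, 8, m), (9, r, 8, r)}
Filtering on B ≠ m leaves {(1, a, 32, p), (1, n, 32, p), (1, t, 32, p), (11, r, 8, b), (11, r, 8, d), (11, r, 8, r), (16, a, 32, p), (16, n, 32, p), (16, t, 32, p), (17, a, 32, p), (17, n, 32, p), (17, t, 32, p), (21, r, 8, b), (21, r, 8, d), (21, r, 8, r), (36, a, 32, p), (36, n, 32, p), (36, t, 32, p), (9, r, 8, b), (9, r, 8, d), (9, r, 8, r)}.
π[F, B, A]: project onto (F, B, A) (15 duplicate(s) eliminated) → {(a, p, 32), (n, p, 32), (r, b, 8), (r, d, 8), (r, r, 8), (t, p, 32)}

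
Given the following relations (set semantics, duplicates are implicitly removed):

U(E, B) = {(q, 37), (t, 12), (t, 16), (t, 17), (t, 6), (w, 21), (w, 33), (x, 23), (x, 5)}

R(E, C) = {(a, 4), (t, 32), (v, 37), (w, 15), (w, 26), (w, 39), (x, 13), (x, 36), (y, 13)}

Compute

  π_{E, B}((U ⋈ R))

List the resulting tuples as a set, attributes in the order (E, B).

{(t, 12), (t, 16), (t, 17), (t, 6), (w, 21), (w, 33), (x, 23), (x, 5)}

Natural join on E: {(t, 12, 32), (t, 16, 32), (t, 17, 32), (t, 6, 32), (w, 21, 15), (w, 21, 26), (w, 21, 39), (w, 33, 15), (w, 33, 26), (w, 33, 39), (x, 23, 13), (x, 23, 36), (x, 5, 13), (x, 5, 36)}
π_{E, B} gives {(t, 12), (t, 16), (t, 17), (t, 6), (w, 21), (w, 33), (x, 23), (x, 5)} (6 duplicate(s) eliminated).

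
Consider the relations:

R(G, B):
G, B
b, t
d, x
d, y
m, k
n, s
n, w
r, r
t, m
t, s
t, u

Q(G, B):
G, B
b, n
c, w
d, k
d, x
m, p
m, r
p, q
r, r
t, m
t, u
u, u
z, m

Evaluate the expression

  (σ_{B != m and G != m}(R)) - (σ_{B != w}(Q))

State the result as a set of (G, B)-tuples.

Filtering on B != m and G != m leaves {(b, t), (d, x), (d, y), (n, s), (n, w), (r, r), (t, s), (t, u)}.
Filtering on B != w leaves {(b, n), (d, k), (d, x), (m, p), (m, r), (p, q), (r, r), (t, m), (t, u), (u, u), (z, m)}.
Taking the difference: {(b, t), (d, y), (n, s), (n, w), (t, s)}

{(b, t), (d, y), (n, s), (n, w), (t, s)}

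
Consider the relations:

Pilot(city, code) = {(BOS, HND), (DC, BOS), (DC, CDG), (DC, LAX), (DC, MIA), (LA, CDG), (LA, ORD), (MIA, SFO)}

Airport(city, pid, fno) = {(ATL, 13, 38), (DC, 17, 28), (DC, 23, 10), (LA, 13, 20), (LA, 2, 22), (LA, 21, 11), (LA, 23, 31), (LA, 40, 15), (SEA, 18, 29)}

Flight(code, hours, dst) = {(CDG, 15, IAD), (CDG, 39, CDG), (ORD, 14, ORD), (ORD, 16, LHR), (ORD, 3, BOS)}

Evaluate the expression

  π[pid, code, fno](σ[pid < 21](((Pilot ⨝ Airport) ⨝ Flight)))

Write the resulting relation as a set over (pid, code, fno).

Natural join on city: {(DC, BOS, 17, 28), (DC, BOS, 23, 10), (DC, CDG, 17, 28), (DC, CDG, 23, 10), (DC, LAX, 17, 28), (DC, LAX, 23, 10), (DC, MIA, 17, 28), (DC, MIA, 23, 10), (LA, CDG, 13, 20), (LA, CDG, 2, 22), (LA, CDG, 21, 11), (LA, CDG, 23, 31), (LA, CDG, 40, 15), (LA, ORD, 13, 20), (LA, ORD, 2, 22), (LA, ORD, 21, 11), (LA, ORD, 23, 31), (LA, ORD, 40, 15)}
Natural join on code: {(DC, CDG, 17, 28, 15, IAD), (DC, CDG, 17, 28, 39, CDG), (DC, CDG, 23, 10, 15, IAD), (DC, CDG, 23, 10, 39, CDG), (LA, CDG, 13, 20, 15, IAD), (LA, CDG, 13, 20, 39, CDG), (LA, CDG, 2, 22, 15, IAD), (LA, CDG, 2, 22, 39, CDG), (LA, CDG, 21, 11, 15, IAD), (LA, CDG, 21, 11, 39, CDG), (LA, CDG, 23, 31, 15, IAD), (LA, CDG, 23, 31, 39, CDG), (LA, CDG, 40, 15, 15, IAD), (LA, CDG, 40, 15, 39, CDG), (LA, ORD, 13, 20, 14, ORD), (LA, ORD, 13, 20, 16, LHR), (LA, ORD, 13, 20, 3, BOS), (LA, ORD, 2, 22, 14, ORD), (LA, ORD, 2, 22, 16, LHR), (LA, ORD, 2, 22, 3, BOS), (LA, ORD, 21, 11, 14, ORD), (LA, ORD, 21, 11, 16, LHR), (LA, ORD, 21, 11, 3, BOS), (LA, ORD, 23, 31, 14, ORD), (LA, ORD, 23, 31, 16, LHR), (LA, ORD, 23, 31, 3, BOS), (LA, ORD, 40, 15, 14, ORD), (LA, ORD, 40, 15, 16, LHR), (LA, ORD, 40, 15, 3, BOS)}
Selection pid < 21: {(DC, CDG, 17, 28, 15, IAD), (DC, CDG, 17, 28, 39, CDG), (LA, CDG, 13, 20, 15, IAD), (LA, CDG, 13, 20, 39, CDG), (LA, CDG, 2, 22, 15, IAD), (LA, CDG, 2, 22, 39, CDG), (LA, ORD, 13, 20, 14, ORD), (LA, ORD, 13, 20, 16, LHR), (LA, ORD, 13, 20, 3, BOS), (LA, ORD, 2, 22, 14, ORD), (LA, ORD, 2, 22, 16, LHR), (LA, ORD, 2, 22, 3, BOS)}
Projecting to pid, code, fno (7 duplicate(s) eliminated): {(13, CDG, 20), (13, ORD, 20), (17, CDG, 28), (2, CDG, 22), (2, ORD, 22)}

{(13, CDG, 20), (13, ORD, 20), (17, CDG, 28), (2, CDG, 22), (2, ORD, 22)}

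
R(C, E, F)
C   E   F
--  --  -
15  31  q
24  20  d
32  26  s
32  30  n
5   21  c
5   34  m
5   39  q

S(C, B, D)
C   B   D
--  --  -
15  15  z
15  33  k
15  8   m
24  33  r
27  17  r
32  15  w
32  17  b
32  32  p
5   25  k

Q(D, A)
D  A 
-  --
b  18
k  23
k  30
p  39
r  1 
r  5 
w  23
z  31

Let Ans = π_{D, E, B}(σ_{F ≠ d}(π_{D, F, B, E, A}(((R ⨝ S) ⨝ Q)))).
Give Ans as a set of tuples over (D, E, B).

{(b, 26, 17), (b, 30, 17), (k, 21, 25), (k, 31, 33), (k, 34, 25), (k, 39, 25), (p, 26, 32), (p, 30, 32), (w, 26, 15), (w, 30, 15), (z, 31, 15)}

Joining R and S on C yields {(15, 31, q, 15, z), (15, 31, q, 33, k), (15, 31, q, 8, m), (24, 20, d, 33, r), (32, 26, s, 15, w), (32, 26, s, 17, b), (32, 26, s, 32, p), (32, 30, n, 15, w), (32, 30, n, 17, b), (32, 30, n, 32, p), (5, 21, c, 25, k), (5, 34, m, 25, k), (5, 39, q, 25, k)}.
Joining (R ⨝ S) and Q on D yields {(15, 31, q, 15, z, 31), (15, 31, q, 33, k, 23), (15, 31, q, 33, k, 30), (24, 20, d, 33, r, 1), (24, 20, d, 33, r, 5), (32, 26, s, 15, w, 23), (32, 26, s, 17, b, 18), (32, 26, s, 32, p, 39), (32, 30, n, 15, w, 23), (32, 30, n, 17, b, 18), (32, 30, n, 32, p, 39), (5, 21, c, 25, k, 23), (5, 21, c, 25, k, 30), (5, 34, m, 25, k, 23), (5, 34, m, 25, k, 30), (5, 39, q, 25, k, 23), (5, 39, q, 25, k, 30)}.
Keep only column(s) D, F, B, E, A: {(b, n, 17, 30, 18), (b, s, 17, 26, 18), (k, c, 25, 21, 23), (k, c, 25, 21, 30), (k, m, 25, 34, 23), (k, m, 25, 34, 30), (k, q, 25, 39, 23), (k, q, 25, 39, 30), (k, q, 33, 31, 23), (k, q, 33, 31, 30), (p, n, 32, 30, 39), (p, s, 32, 26, 39), (r, d, 33, 20, 1), (r, d, 33, 20, 5), (w, n, 15, 30, 23), (w, s, 15, 26, 23), (z, q, 15, 31, 31)}
σ[F ≠ d]: keep tuples satisfying F ≠ d → {(b, n, 17, 30, 18), (b, s, 17, 26, 18), (k, c, 25, 21, 23), (k, c, 25, 21, 30), (k, m, 25, 34, 23), (k, m, 25, 34, 30), (k, q, 25, 39, 23), (k, q, 25, 39, 30), (k, q, 33, 31, 23), (k, q, 33, 31, 30), (p, n, 32, 30, 39), (p, s, 32, 26, 39), (w, n, 15, 30, 23), (w, s, 15, 26, 23), (z, q, 15, 31, 31)}
Keep only column(s) D, E, B (4 duplicate(s) eliminated): {(b, 26, 17), (b, 30, 17), (k, 21, 25), (k, 31, 33), (k, 34, 25), (k, 39, 25), (p, 26, 32), (p, 30, 32), (w, 26, 15), (w, 30, 15), (z, 31, 15)}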